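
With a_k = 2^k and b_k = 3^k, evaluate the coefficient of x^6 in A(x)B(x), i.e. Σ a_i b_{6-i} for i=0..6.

The convolution is the t^6 coefficient of A(t)B(t).
Σ = 1·729 + 2·243 + 4·81 + 8·27 + 16·9 + 32·3 + 64·1 = 2059.

2059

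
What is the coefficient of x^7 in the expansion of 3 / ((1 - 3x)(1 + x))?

4920

The denominator gives the recurrence a_n = 2a_(n−1) + 3a_(n−2) for n ≥ 2; the numerator fixes a_0 = 3, a_1 = 6.
Iterating: 3, 6, 21, 60, 183, 546, 1641, 4920, so a_7 = 4920.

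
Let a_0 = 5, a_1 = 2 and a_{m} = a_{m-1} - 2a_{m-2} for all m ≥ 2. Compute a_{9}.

The ordinary generating function has denominator 1 - q + 2q^2.
Iterating the recurrence: a_0,…,a_{9} = 5, 2, -8, -12, 4, 28, 20, -36, -76, -4.

-4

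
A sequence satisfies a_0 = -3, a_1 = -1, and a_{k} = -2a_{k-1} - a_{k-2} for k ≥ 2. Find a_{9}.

The ordinary generating function has denominator 1 + 2x + x^2.
Iterating the recurrence: a_0,…,a_{9} = -3, -1, 5, -9, 13, -17, 21, -25, 29, -33.

-33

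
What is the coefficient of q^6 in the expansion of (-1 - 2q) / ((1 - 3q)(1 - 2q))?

Partial fractions give a closed form: a_n = (-5)·3^n + (4)·2^n.
At n = 6: a_6 = -3389.

-3389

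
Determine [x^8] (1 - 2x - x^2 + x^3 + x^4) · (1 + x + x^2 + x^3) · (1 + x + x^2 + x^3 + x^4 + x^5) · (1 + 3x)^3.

-133

(1 - 2x - x^2 + x^3 + x^4) has coefficients 1,-2,-1,1,1 for degrees 0…4.
(1 + x + x^2 + x^3) has coefficients 1,1,1,1,0,0,0,0,0 for degrees 0…8.
Multiplying by (1 + x + x^2 + x^3 + x^4 + x^5) gives running coefficients 1,2,3,4,4,4,3,2,1 for degrees 0…8.
Finally multiplying by (1 + 3x)^3, the product of all factors after the first has coefficients 1,11,48,112,175,229,255,245,208 for degrees 0…8.
[x^8] = 1·208 − 2·245 − 1·255 + 1·229 + 1·175 = -133.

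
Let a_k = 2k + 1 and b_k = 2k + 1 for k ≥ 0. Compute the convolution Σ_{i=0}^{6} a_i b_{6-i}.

231

This is [x^6] in the product of the two ordinary generating functions.
Σ = 1·13 + 3·11 + 5·9 + 7·7 + 9·5 + 11·3 + 13·1 = 231.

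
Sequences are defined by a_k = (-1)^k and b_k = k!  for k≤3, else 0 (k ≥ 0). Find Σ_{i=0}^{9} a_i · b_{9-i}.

4

Write out a_i and b_{9-i} for i = 0,…,9 and sum the products.
Σ = 1·0 − 1·0 + 1·0 − 1·0 + 1·0 − 1·0 + 1·6 − 1·2 + 1·1 − 1·1 = 4.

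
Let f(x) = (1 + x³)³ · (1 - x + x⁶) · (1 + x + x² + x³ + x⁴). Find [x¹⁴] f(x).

2

(1 + x³)³ has coefficients 1,0,0,3,0,0,3,0,0,1 for degrees 0…9.
(1 - x + x⁶) has coefficients 1,-1,0,0,0,0,1,0,0,0,0,0,0,0,0 for degrees 0…14.
Finally multiplying by (1 + x + x² + x³ + x⁴), the product of all factors after the first has coefficients 1,0,0,0,0,-1,1,1,1,1,1,0,0,0,0 for degrees 0…14.
[x¹⁴] = 1·0 + 3·0 + 3·1 + 1·(-1) = 2.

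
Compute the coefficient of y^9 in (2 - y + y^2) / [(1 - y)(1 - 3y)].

52487

The denominator gives the recurrence a_n = 4a_(n−1) − 3a_(n−2) for n ≥ 3; the numerator fixes a_0 = 2, a_1 = 7, a_2 = 23.
Iterating: 2, 7, 23, 71, 215, 647, 1943, 5831, 17495, 52487, so a_9 = 52487.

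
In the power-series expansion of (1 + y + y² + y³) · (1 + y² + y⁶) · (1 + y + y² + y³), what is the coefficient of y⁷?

4

(1 + y + y² + y³) has coefficients 1,1,1,1 for degrees 0…3.
(1 + y² + y⁶) has coefficients 1,0,1,0,0,0,1,0 for degrees 0…7.
Finally multiplying by (1 + y + y² + y³), the product of all factors after the first has coefficients 1,1,2,2,1,1,1,1 for degrees 0…7.
[y⁷] = 1·1 + 1·1 + 1·1 + 1·1 = 4.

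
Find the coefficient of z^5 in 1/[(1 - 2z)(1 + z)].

Partial fractions give a closed form: a_n = (2/3)·2^n + (1/3)·(-1)^n.
At n = 5: a_5 = 21.

21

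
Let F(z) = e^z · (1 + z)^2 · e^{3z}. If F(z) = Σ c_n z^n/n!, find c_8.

557056

The EGF product rule gives c_8 = Σ_{k_1+k_2+k_3=8} C(8; k_1,k_2,k_3) · ∏ g_i(k_i), where e^z gives (1)^k; (1+z)^2 gives the falling factorial (2)_k; e^{3z} gives (3)^k.
g_1(k) for k = 0…8: 1, 1, 1, 1, 1, 1, 1, 1, 1.
g_2(k) for k = 0…8: 1, 2, 2, 0, 0, 0, 0, 0, 0.
g_3(k) for k = 0…8: 1, 3, 9, 27, 81, 243, 729, 2187, 6561.
First combine the last two factors: h(k) = Σ_j C(k,j)·g_2(j)·g_3(k−j) for k = 0…8: 1, 5, 23, 99, 405, 1593, 6075, 22599, 82377.
c_8 = Σ_k C(8,k)·g_1(k)·h(8−k) = 1·1·82377 + 8·1·22599 + 28·1·6075 + 56·1·1593 + 70·1·405 + 56·1·99 + 28·1·23 + 8·1·5 + 1·1·1 = 82377 + 180792 + 170100 + 89208 + 28350 + 5544 + 644 + 40 + 1 = 557056.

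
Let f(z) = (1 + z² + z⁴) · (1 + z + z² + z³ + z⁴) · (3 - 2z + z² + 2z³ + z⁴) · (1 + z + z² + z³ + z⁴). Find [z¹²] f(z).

24

(1 + z² + z⁴) has coefficients 1,0,1,0,1 for degrees 0…4.
(1 + z + z² + z³ + z⁴) has coefficients 1,1,1,1,1,0,0,0,0,0,0,0,0 for degrees 0…12.
Multiplying by (3 - 2z + z² + 2z³ + z⁴) gives running coefficients 3,1,2,4,5,2,4,3,1,0,0,0,0 for degrees 0…12.
Finally multiplying by (1 + z + z² + z³ + z⁴), the product of all factors after the first has coefficients 3,4,6,10,15,14,17,18,15,10,8,4,1 for degrees 0…12.
[z¹²] = 1·1 + 1·8 + 1·15 = 24.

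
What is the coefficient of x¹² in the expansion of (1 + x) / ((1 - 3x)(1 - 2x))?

Partial fractions give a closed form: a_n = (4)·3^n + (-3)·2^n.
At n = 12: a_12 = 2113476.

2113476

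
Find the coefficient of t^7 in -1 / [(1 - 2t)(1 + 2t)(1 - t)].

Partial fractions give a closed form: a_n = (-1)·2^n + (-1/3)·(-2)^n + (1/3)·1^n.
At n = 7: a_7 = -85.

-85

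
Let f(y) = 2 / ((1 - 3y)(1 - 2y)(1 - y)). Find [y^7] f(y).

Partial fractions give a closed form: a_n = (9)·3^n + (-8)·2^n + (1)·1^n.
At n = 7: a_7 = 18660.

18660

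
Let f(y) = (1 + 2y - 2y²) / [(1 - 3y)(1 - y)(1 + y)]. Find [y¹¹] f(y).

287864

Partial fractions give a closed form: a_n = (13/8)·3^n + (-1/4)·1^n + (-3/8)·(-1)^n.
At n = 11: a_11 = 287864.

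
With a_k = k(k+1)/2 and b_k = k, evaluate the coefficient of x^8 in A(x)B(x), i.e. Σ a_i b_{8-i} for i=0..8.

This is [x^8] in the product of the two ordinary generating functions.
Σ = 0·8 + 1·7 + 3·6 + 6·5 + 10·4 + 15·3 + 21·2 + 28·1 + 36·0 = 210.

210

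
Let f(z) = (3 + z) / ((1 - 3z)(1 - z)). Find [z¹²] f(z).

The denominator gives the recurrence a_n = 4a_(n−1) − 3a_(n−2) for n ≥ 2; the numerator fixes a_0 = 3, a_1 = 13.
Iterating: 3, 13, 43, 133, 403, 1213, 3643, 10933, 32803, 98413, 295243, 885733, 2657203, so a_12 = 2657203.

2657203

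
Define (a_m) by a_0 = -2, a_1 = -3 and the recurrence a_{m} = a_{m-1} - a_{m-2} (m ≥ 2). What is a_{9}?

The ordinary generating function has denominator 1 - q + q^2.
Iterating the recurrence: a_0,…,a_{9} = -2, -3, -1, 2, 3, 1, -2, -3, -1, 2.

2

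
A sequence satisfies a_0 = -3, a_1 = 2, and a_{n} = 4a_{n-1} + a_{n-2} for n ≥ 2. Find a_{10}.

537413

The ordinary generating function has denominator 1 - 4x - x^2.
Iterating the recurrence: a_0,…,a_{10} = -3, 2, 5, 22, 93, 394, 1669, 7070, 29949, 126866, 537413.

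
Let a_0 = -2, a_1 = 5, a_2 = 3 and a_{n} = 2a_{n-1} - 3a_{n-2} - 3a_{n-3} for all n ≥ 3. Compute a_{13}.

-501

The ordinary generating function has denominator 1 - 2z + 3z^2 + 3z^3.
Iterating the recurrence: a_0,…,a_{13} = -2, 5, 3, -3, -30, -60, -21, 228, 699, 777, -1227, -6882, -12414, -501.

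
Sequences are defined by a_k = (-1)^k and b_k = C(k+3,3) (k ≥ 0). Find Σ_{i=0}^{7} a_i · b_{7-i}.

70

This is [x^7] in the product of the two ordinary generating functions.
Σ = 1·120 − 1·84 + 1·56 − 1·35 + 1·20 − 1·10 + 1·4 − 1·1 = 70.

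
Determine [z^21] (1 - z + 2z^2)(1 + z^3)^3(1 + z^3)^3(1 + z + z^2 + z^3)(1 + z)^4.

(1 - z + 2z^2) has coefficients 1,-1,2 for degrees 0…2.
(1 + z^3)^3 has coefficients 1,0,0,3,0,0,3,0,0,1,0,0,0,0,0,0,0,0,0,0,0,0 for degrees 0…21.
Multiplying by (1 + z^3)^3 gives running coefficients 1,0,0,6,0,0,15,0,0,20,0,0,15,0,0,6,0,0,1,0,0,0 for degrees 0…21.
Multiplying by (1 + z + z^2 + z^3) gives running coefficients 1,1,1,7,6,6,21,15,15,35,20,20,35,15,15,21,6,6,7,1,1,1 for degrees 0…21.
Finally multiplying by (1 + z)^4, the product of all factors after the first has coefficients 1,5,11,21,45,77,110,166,231,275,331,385,390,390,385,331,275,231,166,110,77,45 for degrees 0…21.
[z^21] = 1·45 − 1·77 + 2·110 = 188.

188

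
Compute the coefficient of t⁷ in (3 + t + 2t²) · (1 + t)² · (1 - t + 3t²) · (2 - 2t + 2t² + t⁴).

33

(3 + t + 2t²) has coefficients 3,1,2 for degrees 0…2.
(1 + t)² has coefficients 1,2,1,0,0,0,0,0 for degrees 0…7.
Multiplying by (1 - t + 3t²) gives running coefficients 1,1,2,5,3,0,0,0 for degrees 0…7.
Finally multiplying by (2 - 2t + 2t² + t⁴), the product of all factors after the first has coefficients 2,0,4,8,1,5,8,5 for degrees 0…7.
[t⁷] = 3·5 + 1·8 + 2·5 = 33.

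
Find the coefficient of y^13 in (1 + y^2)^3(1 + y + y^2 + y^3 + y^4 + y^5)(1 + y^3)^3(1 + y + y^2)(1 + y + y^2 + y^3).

(1 + y^2)^3 has coefficients 1,0,3,0,3,0,1 for degrees 0…6.
(1 + y + y^2 + y^3 + y^4 + y^5) has coefficients 1,1,1,1,1,1,0,0,0,0,0,0,0,0 for degrees 0…13.
Multiplying by (1 + y^3)^3 gives running coefficients 1,1,1,4,4,4,6,6,6,4,4,4,1,1 for degrees 0…13.
Multiplying by (1 + y + y^2) gives running coefficients 1,2,3,6,9,12,14,16,18,16,14,12,9,6 for degrees 0…13.
Finally multiplying by (1 + y + y^2 + y^3), the product of all factors after the first has coefficients 1,3,6,12,20,30,41,51,60,64,64,60,51,41 for degrees 0…13.
[y^13] = 1·41 + 3·60 + 3·64 + 1·51 = 464.

464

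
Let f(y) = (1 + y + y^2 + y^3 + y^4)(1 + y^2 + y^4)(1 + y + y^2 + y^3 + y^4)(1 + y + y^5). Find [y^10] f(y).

(1 + y + y^2 + y^3 + y^4) has coefficients 1,1,1,1,1 for degrees 0…4.
(1 + y^2 + y^4) has coefficients 1,0,1,0,1,0,0,0,0,0,0 for degrees 0…10.
Multiplying by (1 + y + y^2 + y^3 + y^4) gives running coefficients 1,1,2,2,3,2,2,1,1,0,0 for degrees 0…10.
Finally multiplying by (1 + y + y^5), the product of all factors after the first has coefficients 1,2,3,4,5,6,5,5,4,4,2 for degrees 0…10.
[y^10] = 1·2 + 1·4 + 1·4 + 1·5 + 1·5 = 20.

20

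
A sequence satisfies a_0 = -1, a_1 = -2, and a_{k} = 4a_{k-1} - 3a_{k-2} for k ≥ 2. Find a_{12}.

The ordinary generating function has denominator 1 - 4z + 3z^2.
Iterating the recurrence: a_0,…,a_{12} = -1, -2, -5, -14, -41, -122, -365, -1094, -3281, -9842, -29525, -88574, -265721.

-265721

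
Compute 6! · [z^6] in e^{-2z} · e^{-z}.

The EGF product rule gives c_6 = Σ_{k_1+k_2=6} C(6; k_1,k_2) · ∏ g_i(k_i), where e^{-2z} gives (-2)^k; e^{-z} gives (-1)^k.
g_1(k) for k = 0…6: 1, -2, 4, -8, 16, -32, 64.
g_2(k) for k = 0…6: 1, -1, 1, -1, 1, -1, 1.
c_6 = Σ_k C(6,k)·g_1(k)·g_2(6−k) = 1·1·1 + 6·(-2)·(-1) + 15·4·1 + 20·(-8)·(-1) + 15·16·1 + 6·(-32)·(-1) + 1·64·1 = 1 + 12 + 60 + 160 + 240 + 192 + 64 = 729.

729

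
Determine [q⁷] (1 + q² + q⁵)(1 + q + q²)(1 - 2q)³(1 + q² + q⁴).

(1 + q² + q⁵) has coefficients 1,0,1,0,0,1 for degrees 0…5.
(1 + q + q²) has coefficients 1,1,1,0,0,0,0,0 for degrees 0…7.
Multiplying by (1 - 2q)³ gives running coefficients 1,-5,7,-2,4,-8,0,0 for degrees 0…7.
Finally multiplying by (1 + q² + q⁴), the product of all factors after the first has coefficients 1,-5,8,-7,12,-15,11,-10 for degrees 0…7.
[q⁷] = 1·(-10) + 1·(-15) + 1·8 = -17.

-17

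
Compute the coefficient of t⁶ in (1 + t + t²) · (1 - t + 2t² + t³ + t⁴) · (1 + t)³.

21

(1 + t + t²) has coefficients 1,1,1 for degrees 0…2.
(1 - t + 2t² + t³ + t⁴) has coefficients 1,-1,2,1,1,0,0 for degrees 0…6.
Finally multiplying by (1 + t)³, the product of all factors after the first has coefficients 1,2,2,5,9,8,4 for degrees 0…6.
[t⁶] = 1·4 + 1·8 + 1·9 = 21.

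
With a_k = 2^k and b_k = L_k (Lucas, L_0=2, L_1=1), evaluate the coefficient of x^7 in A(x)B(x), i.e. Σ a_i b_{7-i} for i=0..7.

The convolution is the t^7 coefficient of A(t)B(t).
Σ = 1·29 + 2·18 + 4·11 + 8·7 + 16·4 + 32·3 + 64·1 + 128·2 = 645.

645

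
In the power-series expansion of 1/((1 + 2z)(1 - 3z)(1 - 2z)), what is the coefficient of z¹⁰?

Partial fractions give a closed form: a_n = (1/5)·(-2)^n + (9/5)·3^n + (-1)·2^n.
At n = 10: a_10 = 105469.

105469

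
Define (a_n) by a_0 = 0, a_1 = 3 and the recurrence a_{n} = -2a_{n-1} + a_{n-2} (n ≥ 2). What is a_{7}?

507

The ordinary generating function has denominator 1 + 2t - t^2.
Iterating the recurrence: a_0,…,a_{7} = 0, 3, -6, 15, -36, 87, -210, 507.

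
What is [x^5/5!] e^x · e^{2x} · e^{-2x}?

The EGF product rule gives c_5 = Σ_{k_1+k_2+k_3=5} C(5; k_1,k_2,k_3) · ∏ g_i(k_i), where e^x gives (1)^k; e^{2x} gives (2)^k; e^{-2x} gives (-2)^k.
g_1(k) for k = 0…5: 1, 1, 1, 1, 1, 1.
g_2(k) for k = 0…5: 1, 2, 4, 8, 16, 32.
g_3(k) for k = 0…5: 1, -2, 4, -8, 16, -32.
First combine the last two factors: h(k) = Σ_j C(k,j)·g_2(j)·g_3(k−j) for k = 0…5: 1, 0, 0, 0, 0, 0.
c_5 = Σ_k C(5,k)·g_1(k)·h(5−k) = 1·1·1 = 1.

1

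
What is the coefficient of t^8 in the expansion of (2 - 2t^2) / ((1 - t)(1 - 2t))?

768

The denominator gives the recurrence a_n = 3a_(n−1) − 2a_(n−2) for n ≥ 3; the numerator fixes a_0 = 2, a_1 = 6, a_2 = 12.
Iterating: 2, 6, 12, 24, 48, 96, 192, 384, 768, so a_8 = 768.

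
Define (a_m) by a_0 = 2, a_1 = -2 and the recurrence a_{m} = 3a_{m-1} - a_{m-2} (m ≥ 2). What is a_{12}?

The ordinary generating function has denominator 1 - 3t + t^2.
Iterating the recurrence: a_0,…,a_{12} = 2, -2, -8, -22, -58, -152, -398, -1042, -2728, -7142, -18698, -48952, -128158.

-128158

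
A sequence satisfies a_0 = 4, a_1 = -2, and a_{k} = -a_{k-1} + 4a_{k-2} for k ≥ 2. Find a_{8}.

3778

The ordinary generating function has denominator 1 + t - 4t^2.
Iterating the recurrence: a_0,…,a_{8} = 4, -2, 18, -26, 98, -202, 594, -1402, 3778.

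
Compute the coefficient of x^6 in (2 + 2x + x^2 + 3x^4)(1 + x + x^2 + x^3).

3

(2 + 2x + x^2 + 3x^4) has coefficients 2,2,1,0,3 for degrees 0…4.
(1 + x + x^2 + x^3) has coefficients 1,1,1,1,0,0,0 for degrees 0…6.
[x^6] = 2·0 + 2·0 + 1·0 + 3·1 = 3.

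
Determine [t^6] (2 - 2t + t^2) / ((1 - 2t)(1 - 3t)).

2999

The denominator gives the recurrence a_n = 5a_(n−1) − 6a_(n−2) for n ≥ 3; the numerator fixes a_0 = 2, a_1 = 8, a_2 = 29.
Iterating: 2, 8, 29, 97, 311, 973, 2999, so a_6 = 2999.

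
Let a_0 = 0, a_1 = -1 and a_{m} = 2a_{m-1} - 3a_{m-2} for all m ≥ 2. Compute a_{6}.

10

The ordinary generating function has denominator 1 - 2q + 3q^2.
Iterating the recurrence: a_0,…,a_{6} = 0, -1, -2, -1, 4, 11, 10.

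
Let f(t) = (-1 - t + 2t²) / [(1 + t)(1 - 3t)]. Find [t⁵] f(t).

-203

The denominator gives the recurrence a_n = 2a_(n−1) + 3a_(n−2) for n ≥ 3; the numerator fixes a_0 = -1, a_1 = -3, a_2 = -7.
Iterating: -1, -3, -7, -23, -67, -203, so a_5 = -203.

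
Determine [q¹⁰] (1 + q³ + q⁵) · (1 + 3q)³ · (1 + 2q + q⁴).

(1 + q³ + q⁵) has coefficients 1,0,0,1,0,1 for degrees 0…5.
(1 + 3q)³ has coefficients 1,9,27,27,0,0,0,0,0,0,0 for degrees 0…10.
Finally multiplying by (1 + 2q + q⁴), the product of all factors after the first has coefficients 1,11,45,81,55,9,27,27,0,0,0 for degrees 0…10.
[q¹⁰] = 1·0 + 1·27 + 1·9 = 36.

36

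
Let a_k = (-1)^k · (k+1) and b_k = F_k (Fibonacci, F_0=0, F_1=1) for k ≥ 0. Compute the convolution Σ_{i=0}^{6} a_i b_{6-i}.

-2

Write out a_i and b_{6-i} for i = 0,…,6 and sum the products.
Σ = 1·8 − 2·5 + 3·3 − 4·2 + 5·1 − 6·1 + 7·0 = -2.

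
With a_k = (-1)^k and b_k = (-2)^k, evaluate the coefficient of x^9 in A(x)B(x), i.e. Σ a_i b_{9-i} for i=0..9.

This is [x^9] in the product of the two ordinary generating functions.
Σ = 1·(-512) − 1·256 + 1·(-128) − 1·64 + 1·(-32) − 1·16 + 1·(-8) − 1·4 + 1·(-2) − 1·1 = -1023.

-1023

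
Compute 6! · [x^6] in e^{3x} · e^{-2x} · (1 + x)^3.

229

The EGF product rule gives c_6 = Σ_{k_1+k_2+k_3=6} C(6; k_1,k_2,k_3) · ∏ g_i(k_i), where e^{3x} gives (3)^k; e^{-2x} gives (-2)^k; (1+x)^3 gives the falling factorial (3)_k.
g_1(k) for k = 0…6: 1, 3, 9, 27, 81, 243, 729.
g_2(k) for k = 0…6: 1, -2, 4, -8, 16, -32, 64.
g_3(k) for k = 0…6: 1, 3, 6, 6, 0, 0, 0.
First combine the last two factors: h(k) = Σ_j C(k,j)·g_2(j)·g_3(k−j) for k = 0…6: 1, 1, -2, -2, 16, -32, -32.
c_6 = Σ_k C(6,k)·g_1(k)·h(6−k) = 1·1·(-32) + 6·3·(-32) + 15·9·16 + 20·27·(-2) + 15·81·(-2) + 6·243·1 + 1·729·1 = −32 − 576 + 2160 − 1080 − 2430 + 1458 + 729 = 229.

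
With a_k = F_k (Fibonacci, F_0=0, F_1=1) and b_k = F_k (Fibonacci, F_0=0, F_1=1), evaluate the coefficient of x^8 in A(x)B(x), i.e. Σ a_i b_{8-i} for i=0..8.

The convolution is the x^8 coefficient of A(x)B(x).
Σ = 0·21 + 1·13 + 1·8 + 2·5 + 3·3 + 5·2 + 8·1 + 13·1 + 21·0 = 71.

71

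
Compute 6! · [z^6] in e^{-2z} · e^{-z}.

The EGF product rule gives c_6 = Σ_{k_1+k_2=6} C(6; k_1,k_2) · ∏ g_i(k_i), where e^{-2z} gives (-2)^k; e^{-z} gives (-1)^k.
g_1(k) for k = 0…6: 1, -2, 4, -8, 16, -32, 64.
g_2(k) for k = 0…6: 1, -1, 1, -1, 1, -1, 1.
c_6 = Σ_k C(6,k)·g_1(k)·g_2(6−k) = 1·1·1 + 6·(-2)·(-1) + 15·4·1 + 20·(-8)·(-1) + 15·16·1 + 6·(-32)·(-1) + 1·64·1 = 1 + 12 + 60 + 160 + 240 + 192 + 64 = 729.

729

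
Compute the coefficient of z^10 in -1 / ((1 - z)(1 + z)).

-1

Partial fractions give a closed form: a_n = (-1/2)·1^n + (-1/2)·(-1)^n.
At n = 10: a_10 = -1.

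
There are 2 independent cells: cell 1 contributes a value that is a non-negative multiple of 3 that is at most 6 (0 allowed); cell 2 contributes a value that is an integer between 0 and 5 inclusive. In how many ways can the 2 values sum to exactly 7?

The generating function for the choices is (1 + z^3 + z^6)·(1 + z + z^2 + z^3 + z^4 + z^5); the count is [z^7].
(1 + z^3 + z^6) has coefficients 1,0,0,1,0,0,1 for degrees 0…6.
(1 + z + z^2 + z^3 + z^4 + z^5) has coefficients 1,1,1,1,1,1,0,0 for degrees 0…7.
[z^7] = 1·0 + 1·1 + 1·1 = 2.

2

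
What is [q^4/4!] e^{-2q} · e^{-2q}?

The EGF product rule gives c_4 = Σ_{k_1+k_2=4} C(4; k_1,k_2) · ∏ g_i(k_i), where e^{-2q} gives (-2)^k; e^{-2q} gives (-2)^k.
g_1(k) for k = 0…4: 1, -2, 4, -8, 16.
g_2(k) for k = 0…4: 1, -2, 4, -8, 16.
c_4 = Σ_k C(4,k)·g_1(k)·g_2(4−k) = 1·1·16 + 4·(-2)·(-8) + 6·4·4 + 4·(-8)·(-2) + 1·16·1 = 16 + 64 + 96 + 64 + 16 = 256.

256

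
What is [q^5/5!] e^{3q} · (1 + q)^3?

The EGF product rule gives c_5 = Σ_{k_1+k_2=5} C(5; k_1,k_2) · ∏ g_i(k_i), where e^{3q} gives (3)^k; (1+q)^3 gives the falling factorial (3)_k.
g_1(k) for k = 0…5: 1, 3, 9, 27, 81, 243.
g_2(k) for k = 0…5: 1, 3, 6, 6, 0, 0.
c_5 = Σ_k C(5,k)·g_1(k)·g_2(5−k) = 10·9·6 + 10·27·6 + 5·81·3 + 1·243·1 = 540 + 1620 + 1215 + 243 = 3618.

3618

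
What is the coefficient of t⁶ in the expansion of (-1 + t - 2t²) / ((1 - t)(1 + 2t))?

-86

The denominator gives the recurrence a_n = −a_(n−1) + 2a_(n−2) for n ≥ 3; the numerator fixes a_0 = -1, a_1 = 2, a_2 = -6.
Iterating: -1, 2, -6, 10, -22, 42, -86, so a_6 = -86.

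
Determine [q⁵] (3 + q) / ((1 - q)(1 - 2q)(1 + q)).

The denominator gives the recurrence a_n = 2a_(n−1) + a_(n−2) − 2a_(n−3) for n ≥ 3; the numerator fixes a_0 = 3, a_1 = 7, a_2 = 17.
Iterating: 3, 7, 17, 35, 73, 147, so a_5 = 147.

147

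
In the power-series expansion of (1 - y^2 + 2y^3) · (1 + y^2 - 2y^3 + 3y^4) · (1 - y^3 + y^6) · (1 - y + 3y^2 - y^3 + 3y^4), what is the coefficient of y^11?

45

(1 - y^2 + 2y^3) has coefficients 1,0,-1,2 for degrees 0…3.
(1 + y^2 - 2y^3 + 3y^4) has coefficients 1,0,1,-2,3,0,0,0,0,0,0,0 for degrees 0…11.
Multiplying by (1 - y^3 + y^6) gives running coefficients 1,0,1,-3,3,-1,3,-3,1,-2,3,0 for degrees 0…11.
Finally multiplying by (1 - y + 3y^2 - y^3 + 3y^4), the product of all factors after the first has coefficients 1,-1,4,-5,12,-14,19,-21,23,-18,20,-19 for degrees 0…11.
[y^11] = 1·(-19) − 1·(-18) + 2·23 = 45.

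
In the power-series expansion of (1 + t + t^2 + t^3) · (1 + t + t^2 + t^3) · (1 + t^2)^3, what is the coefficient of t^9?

(1 + t + t^2 + t^3) has coefficients 1,1,1,1 for degrees 0…3.
(1 + t + t^2 + t^3) has coefficients 1,1,1,1,0,0,0,0,0,0 for degrees 0…9.
Finally multiplying by (1 + t^2)^3, the product of all factors after the first has coefficients 1,1,4,4,6,6,4,4,1,1 for degrees 0…9.
[t^9] = 1·1 + 1·1 + 1·4 + 1·4 = 10.

10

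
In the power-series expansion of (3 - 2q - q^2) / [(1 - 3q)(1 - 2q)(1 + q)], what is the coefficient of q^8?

Partial fractions give a closed form: a_n = (5)·3^n + (-7/3)·2^n + (1/3)·(-1)^n.
At n = 8: a_8 = 32208.

32208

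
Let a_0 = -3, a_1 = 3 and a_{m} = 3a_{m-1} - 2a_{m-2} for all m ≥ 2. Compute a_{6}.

The ordinary generating function has denominator 1 - 3q + 2q^2.
Iterating the recurrence: a_0,…,a_{6} = -3, 3, 15, 39, 87, 183, 375.

375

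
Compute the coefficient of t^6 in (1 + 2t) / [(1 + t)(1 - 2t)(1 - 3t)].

The denominator gives the recurrence a_n = 4a_(n−1) − a_(n−2) − 6a_(n−3) for n ≥ 3; the numerator fixes a_0 = 1, a_1 = 6, a_2 = 23.
Iterating: 1, 6, 23, 80, 261, 826, 2563, so a_6 = 2563.

2563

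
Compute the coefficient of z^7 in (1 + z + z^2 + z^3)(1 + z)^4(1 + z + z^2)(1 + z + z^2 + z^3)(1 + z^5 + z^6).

(1 + z + z^2 + z^3) has coefficients 1,1,1,1 for degrees 0…3.
(1 + z)^4 has coefficients 1,4,6,4,1,0,0,0 for degrees 0…7.
Multiplying by (1 + z + z^2) gives running coefficients 1,5,11,14,11,5,1,0 for degrees 0…7.
Multiplying by (1 + z + z^2 + z^3) gives running coefficients 1,6,17,31,41,41,31,17 for degrees 0…7.
Finally multiplying by (1 + z^5 + z^6), the product of all factors after the first has coefficients 1,6,17,31,41,42,38,40 for degrees 0…7.
[z^7] = 1·40 + 1·38 + 1·42 + 1·41 = 161.

161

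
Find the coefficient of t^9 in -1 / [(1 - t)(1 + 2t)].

341

Partial fractions give a closed form: a_n = (-1/3)·1^n + (-2/3)·(-2)^n.
At n = 9: a_9 = 341.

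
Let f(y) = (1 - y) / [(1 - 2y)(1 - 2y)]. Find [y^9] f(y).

The denominator gives the recurrence a_n = 4a_(n−1) − 4a_(n−2) for n ≥ 2; the numerator fixes a_0 = 1, a_1 = 3.
Iterating: 1, 3, 8, 20, 48, 112, 256, 576, 1280, 2816, so a_9 = 2816.

2816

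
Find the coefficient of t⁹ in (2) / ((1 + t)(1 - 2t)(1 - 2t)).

7054

The denominator gives the recurrence a_n = 3a_(n−1) − 4a_(n−3) for n ≥ 3; the numerator fixes a_0 = 2, a_1 = 6, a_2 = 18.
Iterating: 2, 6, 18, 46, 114, 270, 626, 1422, 3186, 7054, so a_9 = 7054.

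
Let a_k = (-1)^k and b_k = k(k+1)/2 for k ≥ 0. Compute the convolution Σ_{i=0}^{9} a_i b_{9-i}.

The convolution is the x^9 coefficient of A(x)B(x).
Σ = 1·45 − 1·36 + 1·28 − 1·21 + 1·15 − 1·10 + 1·6 − 1·3 + 1·1 − 1·0 = 25.

25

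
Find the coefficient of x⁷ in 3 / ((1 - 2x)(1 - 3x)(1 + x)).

14250

Partial fractions give a closed form: a_n = (-4)·2^n + (27/4)·3^n + (1/4)·(-1)^n.
At n = 7: a_7 = 14250.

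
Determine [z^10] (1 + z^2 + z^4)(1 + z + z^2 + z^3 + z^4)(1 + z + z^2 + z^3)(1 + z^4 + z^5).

(1 + z^2 + z^4) has coefficients 1,0,1,0,1 for degrees 0…4.
(1 + z + z^2 + z^3 + z^4) has coefficients 1,1,1,1,1,0,0,0,0,0,0 for degrees 0…10.
Multiplying by (1 + z + z^2 + z^3) gives running coefficients 1,2,3,4,4,3,2,1,0,0,0 for degrees 0…10.
Finally multiplying by (1 + z^4 + z^5), the product of all factors after the first has coefficients 1,2,3,4,5,6,7,8,8,7,5 for degrees 0…10.
[z^10] = 1·5 + 1·8 + 1·7 = 20.

20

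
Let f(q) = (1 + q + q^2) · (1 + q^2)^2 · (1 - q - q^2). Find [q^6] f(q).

(1 + q + q^2) has coefficients 1,1,1 for degrees 0…2.
(1 + q^2)^2 has coefficients 1,0,2,0,1,0,0 for degrees 0…6.
Finally multiplying by (1 - q - q^2), the product of all factors after the first has coefficients 1,-1,1,-2,-1,-1,-1 for degrees 0…6.
[q^6] = 1·(-1) + 1·(-1) + 1·(-1) = -3.

-3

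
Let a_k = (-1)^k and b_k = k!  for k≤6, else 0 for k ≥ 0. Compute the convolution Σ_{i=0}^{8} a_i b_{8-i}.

The convolution is the x^8 coefficient of A(x)B(x).
Σ = 1·0 − 1·0 + 1·720 − 1·120 + 1·24 − 1·6 + 1·2 − 1·1 + 1·1 = 620.

620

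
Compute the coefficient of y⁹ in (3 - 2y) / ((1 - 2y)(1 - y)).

Partial fractions give a closed form: a_n = (4)·2^n + (-1)·1^n.
At n = 9: a_9 = 2047.

2047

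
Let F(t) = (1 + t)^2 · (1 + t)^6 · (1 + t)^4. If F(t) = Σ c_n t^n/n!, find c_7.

The EGF product rule gives c_7 = Σ_{k_1+k_2+k_3=7} C(7; k_1,k_2,k_3) · ∏ g_i(k_i), where (1+t)^2 gives the falling factorial (2)_k; (1+t)^6 gives the falling factorial (6)_k; (1+t)^4 gives the falling factorial (4)_k.
g_1(k) for k = 0…7: 1, 2, 2, 0, 0, 0, 0, 0.
g_2(k) for k = 0…7: 1, 6, 30, 120, 360, 720, 720, 0.
g_3(k) for k = 0…7: 1, 4, 12, 24, 24, 0, 0, 0.
First combine the last two factors: h(k) = Σ_j C(k,j)·g_2(j)·g_3(k−j) for k = 0…7: 1, 10, 90, 720, 5040, 30240, 151200, 604800.
c_7 = Σ_k C(7,k)·g_1(k)·h(7−k) = 1·1·604800 + 7·2·151200 + 21·2·30240 = 604800 + 2116800 + 1270080 = 3991680.

3991680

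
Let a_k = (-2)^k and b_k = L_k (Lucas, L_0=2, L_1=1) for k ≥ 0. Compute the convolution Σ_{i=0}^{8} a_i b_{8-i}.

533

This is [x^8] in the product of the two ordinary generating functions.
Σ = 1·47 − 2·29 + 4·18 − 8·11 + 16·7 − 32·4 + 64·3 − 128·1 + 256·2 = 533.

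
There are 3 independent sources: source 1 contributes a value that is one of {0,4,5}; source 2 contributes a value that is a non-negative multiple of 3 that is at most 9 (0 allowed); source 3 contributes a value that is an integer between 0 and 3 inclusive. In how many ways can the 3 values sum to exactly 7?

4

The generating function for the choices is (1 + z⁴ + z⁵)·(1 + z³ + z⁶ + z⁹)·(1 + z + z² + z³); the count is [z⁷].
(1 + z⁴ + z⁵) has coefficients 1,0,0,0,1,1 for degrees 0…5.
(1 + z³ + z⁶ + z⁹) has coefficients 1,0,0,1,0,0,1,0 for degrees 0…7.
Finally multiplying by (1 + z + z² + z³), the product of all factors after the first has coefficients 1,1,1,2,1,1,2,1 for degrees 0…7.
[z⁷] = 1·1 + 1·2 + 1·1 = 4.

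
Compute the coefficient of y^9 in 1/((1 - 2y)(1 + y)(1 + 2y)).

Partial fractions give a closed form: a_n = (1/3)·2^n + (-1/3)·(-1)^n + (1)·(-2)^n.
At n = 9: a_9 = -341.

-341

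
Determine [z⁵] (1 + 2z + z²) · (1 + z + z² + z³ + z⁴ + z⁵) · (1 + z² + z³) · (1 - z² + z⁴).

7

(1 + 2z + z²) has coefficients 1,2,1 for degrees 0…2.
(1 + z + z² + z³ + z⁴ + z⁵) has coefficients 1,1,1,1,1,1 for degrees 0…5.
Multiplying by (1 + z² + z³) gives running coefficients 1,1,2,3,3,3 for degrees 0…5.
Finally multiplying by (1 - z² + z⁴), the product of all factors after the first has coefficients 1,1,1,2,2,1 for degrees 0…5.
[z⁵] = 1·1 + 2·2 + 1·2 = 7.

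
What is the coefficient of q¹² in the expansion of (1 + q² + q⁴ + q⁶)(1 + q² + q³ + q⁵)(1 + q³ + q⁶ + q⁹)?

(1 + q² + q⁴ + q⁶) has coefficients 1,0,1,0,1,0,1 for degrees 0…6.
(1 + q² + q³ + q⁵) has coefficients 1,0,1,1,0,1,0,0,0,0,0,0,0 for degrees 0…12.
Finally multiplying by (1 + q³ + q⁶ + q⁹), the product of all factors after the first has coefficients 1,0,1,2,0,2,2,0,2,2,0,2,1 for degrees 0…12.
[q¹²] = 1·1 + 1·0 + 1·2 + 1·2 = 5.

5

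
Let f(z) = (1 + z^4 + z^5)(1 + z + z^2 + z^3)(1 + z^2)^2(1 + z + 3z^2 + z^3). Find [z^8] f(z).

33

(1 + z^4 + z^5) has coefficients 1,0,0,0,1,1 for degrees 0…5.
(1 + z + z^2 + z^3) has coefficients 1,1,1,1,0,0,0,0,0 for degrees 0…8.
Multiplying by (1 + z^2)^2 gives running coefficients 1,1,3,3,3,3,1,1,0 for degrees 0…8.
Finally multiplying by (1 + z + 3z^2 + z^3), the product of all factors after the first has coefficients 1,2,7,10,16,18,16,14,7 for degrees 0…8.
[z^8] = 1·7 + 1·16 + 1·10 = 33.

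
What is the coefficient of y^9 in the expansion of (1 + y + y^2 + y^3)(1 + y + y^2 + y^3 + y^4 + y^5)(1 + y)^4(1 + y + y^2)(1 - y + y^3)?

137

(1 + y + y^2 + y^3) has coefficients 1,1,1,1 for degrees 0…3.
(1 + y + y^2 + y^3 + y^4 + y^5) has coefficients 1,1,1,1,1,1,0,0,0,0 for degrees 0…9.
Multiplying by (1 + y)^4 gives running coefficients 1,5,11,15,16,16,15,11,5,1 for degrees 0…9.
Multiplying by (1 + y + y^2) gives running coefficients 1,6,17,31,42,47,47,42,31,17 for degrees 0…9.
Finally multiplying by (1 - y + y^3), the product of all factors after the first has coefficients 1,5,11,15,17,22,31,37,36,33 for degrees 0…9.
[y^9] = 1·33 + 1·36 + 1·37 + 1·31 = 137.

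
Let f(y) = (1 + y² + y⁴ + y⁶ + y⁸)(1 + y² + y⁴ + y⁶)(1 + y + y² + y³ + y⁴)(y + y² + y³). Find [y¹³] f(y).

(1 + y² + y⁴ + y⁶ + y⁸) has coefficients 1,0,1,0,1,0,1,0,1 for degrees 0…8.
(1 + y² + y⁴ + y⁶) has coefficients 1,0,1,0,1,0,1,0,0,0,0,0,0,0 for degrees 0…13.
Multiplying by (1 + y + y² + y³ + y⁴) gives running coefficients 1,1,2,2,3,2,3,2,2,1,1,0,0,0 for degrees 0…13.
Finally multiplying by (y + y² + y³), the product of all factors after the first has coefficients 0,1,2,4,5,7,7,8,7,7,5,4,2,1 for degrees 0…13.
[y¹³] = 1·1 + 1·4 + 1·7 + 1·8 + 1·7 = 27.

27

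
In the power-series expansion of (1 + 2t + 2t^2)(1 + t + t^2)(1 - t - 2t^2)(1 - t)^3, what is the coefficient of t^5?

5

(1 + 2t + 2t^2) has coefficients 1,2,2 for degrees 0…2.
(1 + t + t^2) has coefficients 1,1,1,0,0,0 for degrees 0…5.
Multiplying by (1 - t - 2t^2) gives running coefficients 1,0,-2,-3,-2,0 for degrees 0…5.
Finally multiplying by (1 - t)^3, the product of all factors after the first has coefficients 1,-3,1,2,1,-1 for degrees 0…5.
[t^5] = 1·(-1) + 2·1 + 2·2 = 5.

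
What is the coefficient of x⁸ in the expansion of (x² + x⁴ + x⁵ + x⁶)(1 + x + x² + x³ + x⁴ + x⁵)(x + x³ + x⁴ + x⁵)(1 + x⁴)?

(x² + x⁴ + x⁵ + x⁶) has coefficients 0,0,1,0,1,1,1 for degrees 0…6.
(1 + x + x² + x³ + x⁴ + x⁵) has coefficients 1,1,1,1,1,1,0,0,0 for degrees 0…8.
Multiplying by (x + x³ + x⁴ + x⁵) gives running coefficients 0,1,1,2,3,4,4,3,3 for degrees 0…8.
Finally multiplying by (1 + x⁴), the product of all factors after the first has coefficients 0,1,1,2,3,5,5,5,6 for degrees 0…8.
[x⁸] = 1·5 + 1·3 + 1·2 + 1·1 = 11.

11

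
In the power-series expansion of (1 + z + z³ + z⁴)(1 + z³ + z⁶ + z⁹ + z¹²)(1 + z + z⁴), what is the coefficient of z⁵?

(1 + z + z³ + z⁴) has coefficients 1,1,0,1,1 for degrees 0…4.
(1 + z³ + z⁶ + z⁹ + z¹²) has coefficients 1,0,0,1,0,0 for degrees 0…5.
Finally multiplying by (1 + z + z⁴), the product of all factors after the first has coefficients 1,1,0,1,2,0 for degrees 0…5.
[z⁵] = 1·0 + 1·2 + 1·0 + 1·1 = 3.

3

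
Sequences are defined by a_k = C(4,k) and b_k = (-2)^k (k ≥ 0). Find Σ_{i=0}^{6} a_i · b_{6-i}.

Write out a_i and b_{6-i} for i = 0,…,6 and sum the products.
Σ = 1·64 + 4·(-32) + 6·16 + 4·(-8) + 1·4 + 0·(-2) + 0·1 = 4.

4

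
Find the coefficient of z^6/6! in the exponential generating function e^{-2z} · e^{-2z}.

4096

The EGF product rule gives c_6 = Σ_{k_1+k_2=6} C(6; k_1,k_2) · ∏ g_i(k_i), where e^{-2z} gives (-2)^k; e^{-2z} gives (-2)^k.
g_1(k) for k = 0…6: 1, -2, 4, -8, 16, -32, 64.
g_2(k) for k = 0…6: 1, -2, 4, -8, 16, -32, 64.
c_6 = Σ_k C(6,k)·g_1(k)·g_2(6−k) = 1·1·64 + 6·(-2)·(-32) + 15·4·16 + 20·(-8)·(-8) + 15·16·4 + 6·(-32)·(-2) + 1·64·1 = 64 + 384 + 960 + 1280 + 960 + 384 + 64 = 4096.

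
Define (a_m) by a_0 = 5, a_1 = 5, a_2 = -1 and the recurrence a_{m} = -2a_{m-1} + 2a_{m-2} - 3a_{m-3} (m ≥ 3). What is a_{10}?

-4547

The ordinary generating function has denominator 1 + 2t - 2t^2 + 3t^3.
Iterating the recurrence: a_0,…,a_{10} = 5, 5, -1, -3, -11, 19, -51, 173, -505, 1509, -4547.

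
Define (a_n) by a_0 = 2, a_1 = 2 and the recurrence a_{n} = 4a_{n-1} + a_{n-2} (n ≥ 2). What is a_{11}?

The ordinary generating function has denominator 1 - 4y - y^2.
Iterating the recurrence: a_0,…,a_{11} = 2, 2, 10, 42, 178, 754, 3194, 13530, 57314, 242786, 1028458, 4356618.

4356618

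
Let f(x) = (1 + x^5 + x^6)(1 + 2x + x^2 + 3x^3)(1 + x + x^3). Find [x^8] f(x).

8

(1 + x^5 + x^6) has coefficients 1,0,0,0,0,1,1 for degrees 0…6.
(1 + 2x + x^2 + 3x^3) has coefficients 1,2,1,3,0,0,0,0,0 for degrees 0…8.
Finally multiplying by (1 + x + x^3), the product of all factors after the first has coefficients 1,3,3,5,5,1,3,0,0 for degrees 0…8.
[x^8] = 1·0 + 1·5 + 1·3 = 8.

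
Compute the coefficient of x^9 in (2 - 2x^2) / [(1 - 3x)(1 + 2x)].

20688

The denominator gives the recurrence a_n = a_(n−1) + 6a_(n−2) for n ≥ 3; the numerator fixes a_0 = 2, a_1 = 2, a_2 = 12.
Iterating: 2, 2, 12, 24, 96, 240, 816, 2256, 7152, 20688, so a_9 = 20688.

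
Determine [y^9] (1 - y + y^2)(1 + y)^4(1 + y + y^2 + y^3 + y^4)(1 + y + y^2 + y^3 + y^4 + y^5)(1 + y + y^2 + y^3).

242

(1 - y + y^2) has coefficients 1,-1,1 for degrees 0…2.
(1 + y)^4 has coefficients 1,4,6,4,1,0,0,0,0,0 for degrees 0…9.
Multiplying by (1 + y + y^2 + y^3 + y^4) gives running coefficients 1,5,11,15,16,15,11,5,1,0 for degrees 0…9.
Multiplying by (1 + y + y^2 + y^3 + y^4 + y^5) gives running coefficients 1,6,17,32,48,63,73,73,63,48 for degrees 0…9.
Finally multiplying by (1 + y + y^2 + y^3), the product of all factors after the first has coefficients 1,7,24,56,103,160,216,257,272,257 for degrees 0…9.
[y^9] = 1·257 − 1·272 + 1·257 = 242.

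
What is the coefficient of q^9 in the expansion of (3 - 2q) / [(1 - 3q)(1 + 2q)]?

26737

Partial fractions give a closed form: a_n = (7/5)·3^n + (8/5)·(-2)^n.
At n = 9: a_9 = 26737.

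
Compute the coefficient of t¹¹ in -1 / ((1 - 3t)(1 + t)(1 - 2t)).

Partial fractions give a closed form: a_n = (-9/4)·3^n + (-1/12)·(-1)^n + (4/3)·2^n.
At n = 11: a_11 = -395850.

-395850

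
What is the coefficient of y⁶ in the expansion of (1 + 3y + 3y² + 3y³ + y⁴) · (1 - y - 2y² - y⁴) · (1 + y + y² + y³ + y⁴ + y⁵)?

-30

(1 + 3y + 3y² + 3y³ + y⁴) has coefficients 1,3,3,3,1 for degrees 0…4.
(1 - y - 2y² - y⁴) has coefficients 1,-1,-2,0,-1,0,0 for degrees 0…6.
Finally multiplying by (1 + y + y² + y³ + y⁴ + y⁵), the product of all factors after the first has coefficients 1,0,-2,-2,-3,-3,-4 for degrees 0…6.
[y⁶] = 1·(-4) + 3·(-3) + 3·(-3) + 3·(-2) + 1·(-2) = -30.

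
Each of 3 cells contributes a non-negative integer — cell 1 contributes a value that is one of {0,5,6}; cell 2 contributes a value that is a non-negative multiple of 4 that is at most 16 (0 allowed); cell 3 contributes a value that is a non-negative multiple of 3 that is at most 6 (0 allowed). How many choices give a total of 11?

The generating function for the choices is (1 + z⁵ + z⁶)·(1 + z⁴ + z⁸ + z¹² + z¹⁶)·(1 + z³ + z⁶); the count is [z¹¹].
(1 + z⁵ + z⁶) has coefficients 1,0,0,0,0,1,1 for degrees 0…6.
(1 + z⁴ + z⁸ + z¹² + z¹⁶) has coefficients 1,0,0,0,1,0,0,0,1,0,0,0 for degrees 0…11.
Finally multiplying by (1 + z³ + z⁶), the product of all factors after the first has coefficients 1,0,0,1,1,0,1,1,1,0,1,1 for degrees 0…11.
[z¹¹] = 1·1 + 1·1 + 1·0 = 2.

2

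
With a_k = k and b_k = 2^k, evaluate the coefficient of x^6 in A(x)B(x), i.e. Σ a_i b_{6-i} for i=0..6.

Write out a_i and b_{6-i} for i = 0,…,6 and sum the products.
Σ = 0·64 + 1·32 + 2·16 + 3·8 + 4·4 + 5·2 + 6·1 = 120.

120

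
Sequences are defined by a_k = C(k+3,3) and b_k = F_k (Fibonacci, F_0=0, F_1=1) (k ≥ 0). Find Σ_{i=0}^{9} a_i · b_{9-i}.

1204

The convolution is the x^9 coefficient of A(x)B(x).
Σ = 1·34 + 4·21 + 10·13 + 20·8 + 35·5 + 56·3 + 84·2 + 120·1 + 165·1 + 220·0 = 1204.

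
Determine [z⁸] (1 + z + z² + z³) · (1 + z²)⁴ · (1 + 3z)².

155

(1 + z + z² + z³) has coefficients 1,1,1,1 for degrees 0…3.
(1 + z²)⁴ has coefficients 1,0,4,0,6,0,4,0,1 for degrees 0…8.
Finally multiplying by (1 + 3z)², the product of all factors after the first has coefficients 1,6,13,24,42,36,58,24,37 for degrees 0…8.
[z⁸] = 1·37 + 1·24 + 1·58 + 1·36 = 155.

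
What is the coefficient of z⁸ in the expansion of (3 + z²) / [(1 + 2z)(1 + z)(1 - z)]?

Partial fractions give a closed form: a_n = (13/3)·(-2)^n + (-2)·(-1)^n + (2/3)·1^n.
At n = 8: a_8 = 1108.

1108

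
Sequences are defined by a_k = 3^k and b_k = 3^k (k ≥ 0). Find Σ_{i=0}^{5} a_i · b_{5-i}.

The convolution is the t^5 coefficient of A(t)B(t).
Σ = 1·243 + 3·81 + 9·27 + 27·9 + 81·3 + 243·1 = 1458.

1458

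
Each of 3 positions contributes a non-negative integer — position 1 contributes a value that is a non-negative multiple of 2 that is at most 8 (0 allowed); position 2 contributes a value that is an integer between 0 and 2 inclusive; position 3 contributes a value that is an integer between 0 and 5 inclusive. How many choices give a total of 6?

9

The generating function for the choices is (1 + q^2 + q^4 + q^6 + q^8)·(1 + q + q^2)·(1 + q + q^2 + q^3 + q^4 + q^5); the count is [q^6].
(1 + q^2 + q^4 + q^6 + q^8) has coefficients 1,0,1,0,1,0,1 for degrees 0…6.
(1 + q + q^2) has coefficients 1,1,1,0,0,0,0 for degrees 0…6.
Finally multiplying by (1 + q + q^2 + q^3 + q^4 + q^5), the product of all factors after the first has coefficients 1,2,3,3,3,3,2 for degrees 0…6.
[q^6] = 1·2 + 1·3 + 1·3 + 1·1 = 9.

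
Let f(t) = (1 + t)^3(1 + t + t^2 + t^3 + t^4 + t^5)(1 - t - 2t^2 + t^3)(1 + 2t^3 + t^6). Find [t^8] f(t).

-26

(1 + t)^3 has coefficients 1,3,3,1 for degrees 0…3.
(1 + t + t^2 + t^3 + t^4 + t^5) has coefficients 1,1,1,1,1,1,0,0,0 for degrees 0…8.
Multiplying by (1 - t - 2t^2 + t^3) gives running coefficients 1,0,-2,-1,-1,-1,-2,-1,1 for degrees 0…8.
Finally multiplying by (1 + 2t^3 + t^6), the product of all factors after the first has coefficients 1,0,-2,1,-1,-5,-3,-3,-3 for degrees 0…8.
[t^8] = 1·(-3) + 3·(-3) + 3·(-3) + 1·(-5) = -26.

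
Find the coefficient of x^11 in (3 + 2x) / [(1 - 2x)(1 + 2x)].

2048

The denominator gives the recurrence a_n = 4a_(n−2) for n ≥ 3; the numerator fixes a_0 = 3, a_1 = 2, a_2 = 12.
Iterating: 3, 2, 12, 8, 48, 32, 192, 128, 768, 512, 3072, 2048, so a_11 = 2048.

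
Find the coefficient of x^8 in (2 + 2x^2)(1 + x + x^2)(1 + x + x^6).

(2 + 2x^2) has coefficients 2,0,2 for degrees 0…2.
(1 + x + x^2) has coefficients 1,1,1,0,0,0,0,0,0 for degrees 0…8.
Finally multiplying by (1 + x + x^6), the product of all factors after the first has coefficients 1,2,2,1,0,0,1,1,1 for degrees 0…8.
[x^8] = 2·1 + 2·1 = 4.

4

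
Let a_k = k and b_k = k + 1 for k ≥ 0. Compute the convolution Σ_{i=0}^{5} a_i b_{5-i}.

35

The convolution is the t^5 coefficient of A(t)B(t).
Σ = 0·6 + 1·5 + 2·4 + 3·3 + 4·2 + 5·1 = 35.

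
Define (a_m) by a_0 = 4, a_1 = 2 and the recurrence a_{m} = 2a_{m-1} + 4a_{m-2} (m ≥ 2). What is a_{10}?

195584

The ordinary generating function has denominator 1 - 2q - 4q^2.
Iterating the recurrence: a_0,…,a_{10} = 4, 2, 20, 48, 176, 544, 1792, 5760, 18688, 60416, 195584.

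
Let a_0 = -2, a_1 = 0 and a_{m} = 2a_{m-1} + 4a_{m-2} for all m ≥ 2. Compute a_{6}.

-640

The ordinary generating function has denominator 1 - 2y - 4y^2.
Iterating the recurrence: a_0,…,a_{6} = -2, 0, -8, -16, -64, -192, -640.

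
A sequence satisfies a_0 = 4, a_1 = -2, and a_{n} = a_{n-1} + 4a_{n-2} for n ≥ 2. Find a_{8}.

The ordinary generating function has denominator 1 - x - 4x^2.
Iterating the recurrence: a_0,…,a_{8} = 4, -2, 14, 6, 62, 86, 334, 678, 2014.

2014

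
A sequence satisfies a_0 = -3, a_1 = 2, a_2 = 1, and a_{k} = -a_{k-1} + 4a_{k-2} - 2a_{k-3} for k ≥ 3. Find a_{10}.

-8341

The ordinary generating function has denominator 1 + y - 4y^2 + 2y^3.
Iterating the recurrence: a_0,…,a_{10} = -3, 2, 1, 13, -13, 63, -141, 419, -1109, 3067, -8341.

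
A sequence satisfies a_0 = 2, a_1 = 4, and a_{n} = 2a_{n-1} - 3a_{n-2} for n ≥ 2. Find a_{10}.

The ordinary generating function has denominator 1 - 2x + 3x^2.
Iterating the recurrence: a_0,…,a_{10} = 2, 4, 2, -8, -22, -20, 26, 112, 146, -44, -526.

-526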